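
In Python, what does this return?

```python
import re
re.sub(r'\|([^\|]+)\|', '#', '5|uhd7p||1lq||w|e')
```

'5###e'

`sub` substitutes '#' at each match site.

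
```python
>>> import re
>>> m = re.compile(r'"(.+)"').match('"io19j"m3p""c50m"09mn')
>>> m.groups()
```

('io19j"m3p""c50m',)

The match spans [0:17] → '"io19j"m3p""c50m"'.
Captured: group 1 = 'io19j"m3p""c50m'.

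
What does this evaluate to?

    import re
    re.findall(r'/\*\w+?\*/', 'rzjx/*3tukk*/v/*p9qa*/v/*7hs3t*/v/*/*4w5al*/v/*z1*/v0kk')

Walking the string: at [4:13] → '/*3tukk*/'; at [14:22] → '/*p9qa*/'; at [23:32] → '/*7hs3t*/'; at [35:44] → '/*4w5al*/'; at [45:51] → '/*z1*/'.
No capturing groups, so `findall` returns the 5 full match strings.

['/*3tukk*/', '/*p9qa*/', '/*7hs3t*/', '/*4w5al*/', '/*z1*/']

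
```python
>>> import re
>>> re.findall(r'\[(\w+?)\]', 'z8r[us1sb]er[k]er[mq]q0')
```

`findall` collects group 1 from each match (3 total).

['us1sb', 'k', 'mq']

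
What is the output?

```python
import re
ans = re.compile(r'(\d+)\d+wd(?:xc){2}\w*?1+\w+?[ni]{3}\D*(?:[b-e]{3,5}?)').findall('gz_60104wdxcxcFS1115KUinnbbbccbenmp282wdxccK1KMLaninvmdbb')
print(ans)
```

['6010']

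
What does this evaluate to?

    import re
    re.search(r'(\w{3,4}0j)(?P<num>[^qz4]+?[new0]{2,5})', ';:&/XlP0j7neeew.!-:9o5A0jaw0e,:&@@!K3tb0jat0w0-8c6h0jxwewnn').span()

This matches 3 to 4 of a word character, then the literal '0', then a literal 'j' (captured); then one or more of any character except [qz4] (lazy), then 2 to 5 of one of [new0] (captured as 'num').
The `?` after the quantifier makes it lazy — it takes as little as possible before letting the rest of the pattern try.
`re.search` scans for the first position where the pattern succeeds.
The match spans [4:15] → 'XlP0j7neeew'.
Captured: group 1 = 'XlP0j', group 2 = '7neeew'.

(4, 15)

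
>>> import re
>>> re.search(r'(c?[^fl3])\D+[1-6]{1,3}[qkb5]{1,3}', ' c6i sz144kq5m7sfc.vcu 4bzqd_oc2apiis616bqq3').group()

The match spans [1:13] → 'c6i sz144kq5'.

'c6i sz144kq5'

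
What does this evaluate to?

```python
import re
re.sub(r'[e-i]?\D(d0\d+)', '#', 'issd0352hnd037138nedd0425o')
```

'is##n#o'

`sub` substitutes '#' at each match site.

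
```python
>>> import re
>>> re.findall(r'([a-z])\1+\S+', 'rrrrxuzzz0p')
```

After group 1 captures some text, `\1` only succeeds where that same text appears again.
`findall` collects group 1 from the one match (1 total).

['r']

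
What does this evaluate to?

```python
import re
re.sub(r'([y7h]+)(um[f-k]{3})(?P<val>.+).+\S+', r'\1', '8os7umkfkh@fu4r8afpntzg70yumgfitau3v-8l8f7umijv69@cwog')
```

'8os7'

Each match is replaced using the text its own group 1 captured.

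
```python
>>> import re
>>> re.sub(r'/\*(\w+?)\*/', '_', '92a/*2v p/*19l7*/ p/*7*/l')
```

'92a/*2v p_ p_l'

Every occurrence is swapped for '_'.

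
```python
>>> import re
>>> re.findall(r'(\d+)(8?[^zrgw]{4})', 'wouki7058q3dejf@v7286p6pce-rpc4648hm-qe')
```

[('7058', 'q3de'), ('7286', 'p6pc'), ('4648', 'hm-q')]

The pattern matches one or more of a digit (captured); then optionally the literal '8', then exactly 4 of any character except [zrgw] (captured).
Matches: at [5:13] match '7058q3de', groups = ('7058', 'q3de'); at [17:25] match '7286p6pc', groups = ('7286', 'p6pc'); at [30:38] match '4648hm-q', groups = ('4648', 'hm-q').
2 groups means each result is a tuple of 2 captured strings — 3 here.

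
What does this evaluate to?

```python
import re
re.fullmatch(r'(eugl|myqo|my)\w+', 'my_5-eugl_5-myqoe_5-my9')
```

None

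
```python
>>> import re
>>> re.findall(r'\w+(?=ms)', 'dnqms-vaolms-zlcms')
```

['dnq', 'vaol', 'zlc']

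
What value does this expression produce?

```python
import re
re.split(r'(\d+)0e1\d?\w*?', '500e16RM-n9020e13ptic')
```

['', '50', 'RM-n', '902', 'ptic']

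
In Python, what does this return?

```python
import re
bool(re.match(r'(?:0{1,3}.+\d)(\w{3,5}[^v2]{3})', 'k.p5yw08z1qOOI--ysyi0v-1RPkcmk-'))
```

False

This matches 1 to 3 of the literal '0', then one or more of any character, then a digit (non-capturing group); then 3 to 5 of a word character, then exactly 3 of any character except [v2] (captured).
`re.match` won't scan ahead — the pattern has to work from the very first character.
Here the pattern fails at index 0, so the call returns None, and `bool(None)` is False.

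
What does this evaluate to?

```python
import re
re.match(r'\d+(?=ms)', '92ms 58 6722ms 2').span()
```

The positive lookaround only admits positions where the adjacent text matches; those characters stay outside the span.
With `match`, the pattern is implicitly anchored at the beginning.
The match spans [0:2] → '92'.

(0, 2)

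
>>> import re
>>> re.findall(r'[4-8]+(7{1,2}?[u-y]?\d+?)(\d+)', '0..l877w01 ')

[('7w0', '1')]

Pattern: one or more of a character in [4-8]; then 1 to 2 of a literal '7' (lazy), then optionally a character in [u-y], then one or more of a digit (lazy) (captured); then one or more of a digit (captured).
Matches: at [4:10] match '877w01', groups = ('7w0', '1').
2 groups means the one result is a tuple of 2 captured strings — 1 here.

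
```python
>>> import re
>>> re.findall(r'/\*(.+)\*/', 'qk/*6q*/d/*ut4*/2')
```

Matches: at [2:16] match '/*6q*/d/*ut4*/', group 1 = '6q*/d/*ut4'.
With a single group, `findall` returns only what that group captured — 1 item.

['6q*/d/*ut4']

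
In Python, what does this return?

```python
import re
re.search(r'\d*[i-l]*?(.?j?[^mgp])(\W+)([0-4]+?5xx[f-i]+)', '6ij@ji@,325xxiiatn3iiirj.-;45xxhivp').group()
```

'6ij@ji@,325xxii'

The match spans [0:15] → '6ij@ji@,325xxii'.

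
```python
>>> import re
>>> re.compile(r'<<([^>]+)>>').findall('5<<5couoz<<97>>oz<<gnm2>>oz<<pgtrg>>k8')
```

One capturing group, so `findall` returns just the captured substring from each match — 3 in all.

['5couoz<<97', 'gnm2', 'pgtrg']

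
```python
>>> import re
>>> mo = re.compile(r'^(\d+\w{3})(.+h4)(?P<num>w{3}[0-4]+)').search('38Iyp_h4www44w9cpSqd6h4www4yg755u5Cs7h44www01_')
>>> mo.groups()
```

The pattern matches anchored at the start of the string; then one or more of a digit, then exactly 3 of a word character (captured); then one or more of any character, then the literal 'h4' (captured); then exactly 3 of the literal 'w', then one or more of a character in [0-4] (captured as 'num').
`re.search` tries every starting position until one works.
The match spans [0:27] → '38Iyp_h4www44w9cpSqd6h4www4'.
Captured: group 1 = '38Iyp', group 2 = '_h4www44w9cpSqd6h4', group 3 = 'www4'.

('38Iyp', '_h4www44w9cpSqd6h4', 'www4')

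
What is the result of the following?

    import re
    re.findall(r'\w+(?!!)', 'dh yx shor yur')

The negative lookaround is zero-width — it rules out positions where the adjacent text would match, without consuming anything.
Walking the string: at [0:2] → 'dh'; at [3:5] → 'yx'; at [6:10] → 'shor'; at [11:14] → 'yur'.
`findall` yields the raw match text (4 of them) because the pattern has no groups.

['dh', 'yx', 'shor', 'yur']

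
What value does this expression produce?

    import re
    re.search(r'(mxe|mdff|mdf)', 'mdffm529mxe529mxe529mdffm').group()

`|` is ordered: at each position the engine commits to the first alternative that works.
`re.search` scans for the first position where the pattern succeeds.
The match spans [0:4] → 'mdff'.
Captured: group 1 = 'mdff'.

'mdff'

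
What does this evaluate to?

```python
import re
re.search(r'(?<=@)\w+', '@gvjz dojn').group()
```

'gvjz'

The positive lookaround only admits positions where the adjacent text matches; those characters stay outside the span.
The match spans [1:5] → 'gvjz'.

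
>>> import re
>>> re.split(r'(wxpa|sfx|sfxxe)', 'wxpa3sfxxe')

Alternation tries branches left to right and keeps the first one that lets the overall match succeed at that position.
Matches to split on: at [0:4] → 'wxpa'; at [5:8] → 'sfx'.
`re.split` interleaves the captured-group text with the surrounding fragments.

['', 'wxpa', '3', 'sfx', 'xe']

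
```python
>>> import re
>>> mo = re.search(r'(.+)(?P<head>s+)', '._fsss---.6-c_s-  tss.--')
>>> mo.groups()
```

('._fsss---.6-c_s-  ts', 's')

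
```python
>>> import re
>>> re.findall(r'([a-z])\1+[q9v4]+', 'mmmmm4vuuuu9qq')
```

['m', 'u']

The backreference `\1` re-matches whatever the first group consumed, character for character.
Matches: at [0:7] match 'mmmmm4v', group 1 = 'm'; at [7:14] match 'uuuu9qq', group 1 = 'u'.
One capturing group, so `findall` returns just the captured substring from each match — 2 in all.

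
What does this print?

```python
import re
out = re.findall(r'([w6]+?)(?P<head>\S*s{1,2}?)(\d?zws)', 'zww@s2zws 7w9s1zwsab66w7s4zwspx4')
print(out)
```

Because the quantifier is non-greedy, it stops expanding at the earliest point where the rest of the pattern can succeed.
3 groups means each result is a tuple of 3 captured strings — 2 here.

[('w', 'w@s', '2zws'), ('w', '9s1zwsab66w7s', '4zws')]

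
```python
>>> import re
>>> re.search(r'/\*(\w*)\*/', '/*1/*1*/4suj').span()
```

Unlike `match`, `search` isn't anchored — it looks for the pattern anywhere in the string.
The match spans [3:8] → '/*1*/'.
Captured: group 1 = '1'.

(3, 8)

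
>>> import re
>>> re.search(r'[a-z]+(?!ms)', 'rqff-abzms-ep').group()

'rqff'

`(?!…)`/`(?<!…)` only lets a position through if the neighbouring text does NOT match; no characters are consumed.
The match spans [0:4] → 'rqff'.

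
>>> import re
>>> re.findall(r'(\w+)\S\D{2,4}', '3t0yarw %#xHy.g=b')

['3t0yar', 'Hy']

Pattern: one or more of a word character (captured); then a non-whitespace character, then 2 to 4 of a non-digit.
Walking the string: at [0:11] match '3t0yarw %#x', group 1 = '3t0yar'; at [11:17] match 'Hy.g=b', group 1 = 'Hy'.
Because there's exactly one group, `findall` drops the full match and keeps group 1 from each hit.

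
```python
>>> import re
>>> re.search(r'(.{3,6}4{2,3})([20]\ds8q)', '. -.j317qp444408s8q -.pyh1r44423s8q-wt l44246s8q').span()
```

(5, 19)

This matches 3 to 6 of any character, then 2 to 3 of the literal '4' (captured); then one of [20], then a digit, then the literal 's8q' (captured).
Unlike `match`, `search` isn't anchored — it looks for the pattern anywhere in the string.
The match spans [5:19] → '317qp444408s8q'.
Captured: group 1 = '317qp4444', group 2 = '08s8q'.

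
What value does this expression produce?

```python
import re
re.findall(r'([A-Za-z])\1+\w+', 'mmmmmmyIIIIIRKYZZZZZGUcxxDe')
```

['m']

A backreference is literal: `\1` must see the identical characters the first group matched.
Matches: at [0:27] match 'mmmmmmyIIIIIRKYZZZZZGUcxxDe', group 1 = 'm'.
Because there's exactly one group, `findall` drops the full match and keeps group 1 from the one hit.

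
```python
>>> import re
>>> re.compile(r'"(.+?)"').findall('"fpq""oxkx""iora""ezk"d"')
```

A non-greedy quantifier consumes as few characters as it can — just enough that the remainder of the pattern still matches from where it stops; whatever follows it matches normally.
Walking the string: at [0:5] match '"fpq"', group 1 = 'fpq'; at [5:11] match '"oxkx"', group 1 = 'oxkx'; at [11:17] match '"iora"', group 1 = 'iora'; at [17:22] match '"ezk"', group 1 = 'ezk'.
`findall` collects group 1 from each match (4 total).

['fpq', 'oxkx', 'iora', 'ezk']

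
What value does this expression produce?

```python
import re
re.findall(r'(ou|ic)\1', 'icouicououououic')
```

`\1` is not a pattern — it's the concrete string captured by group 1, re-applied verbatim.
Matches: at [6:10] match 'ouou', group 1 = 'ou'; at [10:14] match 'ouou', group 1 = 'ou'.
Because there's exactly one group, `findall` drops the full match and keeps group 1 from each hit.

['ou', 'ou']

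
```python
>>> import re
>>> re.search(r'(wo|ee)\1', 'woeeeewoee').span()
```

`\1` has to match the exact text group 1 already captured.
`re.search` tries every starting position until one works.
The match spans [2:6] → 'eeee'.
Captured: group 1 = 'ee'.

(2, 6)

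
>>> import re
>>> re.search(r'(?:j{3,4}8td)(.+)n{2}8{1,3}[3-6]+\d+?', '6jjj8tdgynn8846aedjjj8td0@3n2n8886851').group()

The pattern matches 3 to 4 of the literal 'j', then the literal '8t', then a literal 'd' (non-capturing group); then one or more of any character (captured); then exactly 2 of a literal 'n', then 1 to 3 of a literal '8', then one or more of a character in [3-6]; then one or more of a digit (lazy).
Unlike `match`, `search` isn't anchored — it looks for the pattern anywhere in the string.
The match spans [1:15] → 'jjj8tdgynn8846'.
Captured: group 1 = 'gy'.

'jjj8tdgynn8846'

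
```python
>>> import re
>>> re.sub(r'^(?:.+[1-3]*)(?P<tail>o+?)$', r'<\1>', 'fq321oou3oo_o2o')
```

Pattern: anchored at the start of the string; then one or more of any character, then zero or more of a character in [1-3] (non-capturing group); then one or more of a literal 'o' (lazy) (captured as 'tail'); then anchored at the end.
Matches: at [0:15] → 'fq321oou3oo_o2o'.
The replacement refers to a captured group, so each match is rewritten using its own captured text.

'<o>'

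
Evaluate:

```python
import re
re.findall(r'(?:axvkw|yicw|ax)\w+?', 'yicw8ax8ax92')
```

['yicw8', 'ax8', 'ax9']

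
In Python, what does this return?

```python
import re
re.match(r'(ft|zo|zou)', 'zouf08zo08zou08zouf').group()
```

`|` is ordered: at each position the engine commits to the first alternative that works.
With `match`, the pattern is implicitly anchored at the beginning.
The match spans [0:2] → 'zo'.
Captured: group 1 = 'zo'.

'zo'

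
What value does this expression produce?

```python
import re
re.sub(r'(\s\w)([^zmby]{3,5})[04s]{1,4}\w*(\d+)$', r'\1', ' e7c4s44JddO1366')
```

Pattern: whitespace, then a word character (captured); then 3 to 5 of any character except [zmby] (captured); then 1 to 4 of one of [04s], then zero or more of a word character; then one or more of a digit (captured); then anchored at the end.
Each match is replaced using the text its own group 1 captured.

' e'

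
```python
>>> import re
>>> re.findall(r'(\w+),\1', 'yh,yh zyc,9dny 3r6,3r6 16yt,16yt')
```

['yh', '3r6', '16yt']

The backreference `\1` re-matches whatever the first group consumed, character for character.
Matches: at [0:5] match 'yh,yh', group 1 = 'yh'; at [15:22] match '3r6,3r6', group 1 = '3r6'; at [23:32] match '16yt,16yt', group 1 = '16yt'.
One capturing group, so `findall` returns just the captured substring from each match — 3 in all.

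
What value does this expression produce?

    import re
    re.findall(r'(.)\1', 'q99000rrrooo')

`\1` is not a pattern — it's the concrete string captured by group 1, re-applied verbatim.
With a single group, `findall` returns only what that group captured — 4 items.

['9', '0', 'r', 'o']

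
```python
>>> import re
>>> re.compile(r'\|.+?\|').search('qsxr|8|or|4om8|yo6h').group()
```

'|8|'

A `+?`/`*?`/`{m,n}?` starts at its minimum and grows only as far as needed for what follows to match.
`re.search` tries every starting position until one works.
The match spans [4:7] → '|8|'.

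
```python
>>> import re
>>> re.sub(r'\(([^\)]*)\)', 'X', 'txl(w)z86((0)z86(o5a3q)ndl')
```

'txlXz86Xz86Xndl'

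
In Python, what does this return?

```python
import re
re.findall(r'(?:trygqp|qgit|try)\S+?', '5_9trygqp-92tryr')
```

Alternation isn't longest-match — the leftmost alternative that fits at this position is chosen.
Walking the string: at [3:10] → 'trygqp-'; at [12:16] → 'tryr'.
Since nothing is captured, `findall` lists the 2 matched substrings directly.

['trygqp-', 'tryr']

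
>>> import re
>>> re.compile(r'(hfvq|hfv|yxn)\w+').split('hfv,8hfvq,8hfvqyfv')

Branches in `(...|...)` are attempted left-to-right; the first branch that allows the whole pattern to succeed is taken.
With a capturing group present, the delimiter's captured portion is kept in the result list.

['hfv,8', 'hfv', ',8', 'hfvq', '']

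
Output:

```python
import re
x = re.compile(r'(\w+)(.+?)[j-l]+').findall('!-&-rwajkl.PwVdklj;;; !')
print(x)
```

[('rwajkl', '.PwVd')]

Pattern: one or more of a word character (captured); then one or more of any character (lazy) (captured); then one or more of a character in [j-l].
With the lazy modifier that quantifier settles for the fewest repetitions that let the rest of the pattern succeed (the atoms after it are unaffected and can still be greedy).
Scanning left to right: at [4:18] match 'rwajkl.PwVdklj', groups = ('rwajkl', '.PwVd').
`findall` packs the 2 group values into a tuple for every match.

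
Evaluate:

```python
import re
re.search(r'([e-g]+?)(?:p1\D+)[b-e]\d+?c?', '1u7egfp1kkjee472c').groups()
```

This matches one or more of a character in [e-g] (lazy) (captured); then the literal 'p1', then one or more of a non-digit (non-capturing group); then a character in [b-e], then one or more of a digit (lazy), then optionally a literal 'c'.
A non-greedy quantifier consumes as few characters as it can — just enough that the remainder of the pattern still matches from where it stops; whatever follows it matches normally.
`re.search` scans for the first position where the pattern succeeds.
The match spans [3:14] → 'egfp1kkjee4'.
Captured: group 1 = 'egf'.

('egf',)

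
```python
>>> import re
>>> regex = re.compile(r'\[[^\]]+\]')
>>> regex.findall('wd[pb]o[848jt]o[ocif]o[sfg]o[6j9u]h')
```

['[pb]', '[848jt]', '[ocif]', '[sfg]', '[6j9u]']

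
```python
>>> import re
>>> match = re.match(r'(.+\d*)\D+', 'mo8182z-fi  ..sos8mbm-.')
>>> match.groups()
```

('mo8182z-fi  ..sos8mbm-',)

The match spans [0:23] → 'mo8182z-fi  ..sos8mbm-.'.
Captured: group 1 = 'mo8182z-fi  ..sos8mbm-'.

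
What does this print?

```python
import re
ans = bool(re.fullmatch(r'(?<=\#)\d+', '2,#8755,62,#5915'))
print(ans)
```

False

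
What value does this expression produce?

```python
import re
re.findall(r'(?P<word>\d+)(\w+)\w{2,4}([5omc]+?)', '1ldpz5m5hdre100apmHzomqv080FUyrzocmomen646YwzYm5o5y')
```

[('1', 'ldpz5m5hdre100apmHzomqv080FUyrzocmomen646YwzYm', '5')]

This matches one or more of a digit (captured as 'word'); then one or more of a word character (captured); then 2 to 4 of a word character; then one or more of one of [5omc] (lazy) (captured).
Matches: at [0:50] match '1ldpz5m5hdre100apmHzomqv080FUyrzocmomen646YwzYm5o5', groups = ('1', 'ldpz5m5hdre100apmHzomqv080FUyrzocmomen646YwzYm', '5').
`findall` packs the 3 group values into a tuple for every match.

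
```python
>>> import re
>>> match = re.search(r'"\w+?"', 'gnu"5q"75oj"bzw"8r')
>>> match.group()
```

'"5q"'

The match spans [3:7] → '"5q"'.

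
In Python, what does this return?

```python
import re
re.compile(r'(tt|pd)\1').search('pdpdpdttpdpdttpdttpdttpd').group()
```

After group 1 captures some text, `\1` only succeeds where that same text appears again.
`search` walks the string left to right and returns the first match it finds.
The match spans [0:4] → 'pdpd'.
Captured: group 1 = 'pd'.

'pdpd'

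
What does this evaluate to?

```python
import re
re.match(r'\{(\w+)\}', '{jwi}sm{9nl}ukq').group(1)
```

`re.match` only tries the pattern at the start of the string.
The match spans [0:5] → '{jwi}'.
Captured: group 1 = 'jwi'.

'jwi'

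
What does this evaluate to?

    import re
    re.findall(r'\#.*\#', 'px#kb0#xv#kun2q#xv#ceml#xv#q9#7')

With no groups in the pattern, `findall` gives back each whole match — 1 here.

['#kb0#xv#kun2q#xv#ceml#xv#q9#']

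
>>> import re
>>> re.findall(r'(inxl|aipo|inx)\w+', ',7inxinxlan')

['inx']

`findall` collects group 1 from the one match (1 total).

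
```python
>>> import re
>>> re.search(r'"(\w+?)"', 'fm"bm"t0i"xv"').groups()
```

('bm',)

The match spans [2:6] → '"bm"'.
Captured: group 1 = 'bm'.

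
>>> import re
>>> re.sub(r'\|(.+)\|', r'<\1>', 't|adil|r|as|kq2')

Matches: at [1:12] → '|adil|r|as|'.
The replacement refers to a captured group, so each match is rewritten using its own captured text.

't<adil|r|as>kq2'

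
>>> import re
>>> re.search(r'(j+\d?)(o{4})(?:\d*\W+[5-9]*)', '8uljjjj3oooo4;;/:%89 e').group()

This matches one or more of the literal 'j', then optionally a digit (captured); then exactly 4 of a literal 'o' (captured); then zero or more of a digit, then one or more of a non-word character, then zero or more of a character in [5-9] (non-capturing group).
`re.search` tries every starting position until one works.
The match spans [3:20] → 'jjjj3oooo4;;/:%89'.
Captured: group 1 = 'jjjj3', group 2 = 'oooo'.

'jjjj3oooo4;;/:%89'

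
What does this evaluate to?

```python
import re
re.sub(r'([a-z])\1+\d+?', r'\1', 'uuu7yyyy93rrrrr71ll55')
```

After group 1 captures some text, `\1` only succeeds where that same text appears again.
Matches: at [0:4] → 'uuu7'; at [4:9] → 'yyyy9'; at [10:16] → 'rrrrr7'; at [17:20] → 'll5'.
The replacement refers to a captured group, so each match is rewritten using its own captured text.

'uy3r1l5'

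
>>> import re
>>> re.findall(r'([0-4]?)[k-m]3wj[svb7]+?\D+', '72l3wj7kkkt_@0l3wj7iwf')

This matches optionally a character in [0-4] (captured); then a character in [k-m], then the literal '3wj'; then one or more of one of [svb7] (lazy); then one or more of a non-digit.
Walking the string: at [1:13] match '2l3wj7kkkt_@', group 1 = '2'; at [13:22] match '0l3wj7iwf', group 1 = '0'.
One capturing group, so `findall` returns just the captured substring from each match — 2 in all.

['2', '0']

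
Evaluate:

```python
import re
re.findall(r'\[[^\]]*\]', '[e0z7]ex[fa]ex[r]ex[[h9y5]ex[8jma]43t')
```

With no groups in the pattern, `findall` gives back each whole match — 5 here.

['[e0z7]', '[fa]', '[r]', '[[h9y5]', '[8jma]']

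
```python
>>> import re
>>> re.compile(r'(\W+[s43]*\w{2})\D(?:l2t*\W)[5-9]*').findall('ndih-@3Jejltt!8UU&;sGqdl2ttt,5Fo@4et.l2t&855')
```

Pattern: one or more of a non-word character, then zero or more of one of [s43], then exactly 2 of a word character (captured); then a non-digit; then the literal 'l2', then zero or more of a literal 't', then a non-word character (non-capturing group); then zero or more of a character in [5-9].
Scanning left to right: at [17:30] match '&;sGqdl2ttt,5', group 1 = '&;sGq'; at [32:44] match '@4et.l2t&855', group 1 = '@4et'.
Because there's exactly one group, `findall` drops the full match and keeps group 1 from each hit.

['&;sGq', '@4et']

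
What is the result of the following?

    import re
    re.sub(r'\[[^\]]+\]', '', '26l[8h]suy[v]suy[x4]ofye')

Every occurrence is swapped for ''.

'26lsuysuyofye'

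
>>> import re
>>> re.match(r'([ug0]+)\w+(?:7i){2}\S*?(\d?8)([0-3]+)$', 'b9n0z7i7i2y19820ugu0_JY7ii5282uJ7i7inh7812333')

The pattern matches one or more of one of [ug0] (captured); then one or more of a word character, then the literal '7i' repeated 2 times; then zero or more of a non-whitespace character (lazy); then optionally a digit, then the literal '8' (captured); then one or more of a character in [0-3] (captured); then anchored at the end.
`re.match` only tries the pattern at the start of the string.
Here position 0 doesn't satisfy it, so the call returns None.

None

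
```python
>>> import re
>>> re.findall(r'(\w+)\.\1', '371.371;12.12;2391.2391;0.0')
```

A backreference is literal: `\1` must see the identical characters the first group matched.
With a single group, `findall` returns only what that group captured — 4 items.

['371', '12', '2391', '0']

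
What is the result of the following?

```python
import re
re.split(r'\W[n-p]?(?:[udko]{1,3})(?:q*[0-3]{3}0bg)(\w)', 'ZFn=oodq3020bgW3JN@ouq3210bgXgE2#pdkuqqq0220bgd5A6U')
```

The pattern matches a non-word character, then optionally a character in [n-p]; then 1 to 3 of one of [udko] (non-capturing group); then zero or more of the literal 'q', then exactly 3 of a character in [0-3], then the literal '0bg' (non-capturing group); then a word character (captured).
Matches to split on: at [3:15] → '=oodq3020bgW'; at [18:29] → '@ouq3210bgX'; at [32:47] → '#pdkuqqq0220bgd'.
Because the pattern has a capturing group, `split` also inserts each captured text between the pieces.

['ZFn', 'W', '3JN', 'X', 'gE2', 'd', '5A6U']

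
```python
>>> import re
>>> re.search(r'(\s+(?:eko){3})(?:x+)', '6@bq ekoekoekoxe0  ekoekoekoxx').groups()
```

(' ekoekoeko',)

The match spans [4:15] → ' ekoekoekox'.
Captured: group 1 = ' ekoekoeko'.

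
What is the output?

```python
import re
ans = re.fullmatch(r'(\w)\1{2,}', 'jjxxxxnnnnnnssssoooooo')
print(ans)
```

None

`fullmatch` succeeds only if the pattern covers the string from start to end.
Here there's no way to consume every character, so the call returns None.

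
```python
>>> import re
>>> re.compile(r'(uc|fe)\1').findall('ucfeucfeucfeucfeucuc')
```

After group 1 captures some text, `\1` only succeeds where that same text appears again.
`findall` collects group 1 from the one match (1 total).

['uc']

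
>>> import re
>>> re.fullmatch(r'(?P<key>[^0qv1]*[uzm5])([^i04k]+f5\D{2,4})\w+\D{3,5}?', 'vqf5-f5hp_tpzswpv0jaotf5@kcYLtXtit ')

None

The pattern matches zero or more of any character except [0qv1], then one of [uzm5] (captured as 'key'); then one or more of any character except [i04k], then the literal 'f5', then 2 to 4 of a non-digit (captured); then one or more of a word character, then 3 to 5 of a non-digit (lazy).
For `fullmatch`, every character of the input must be accounted for by the pattern.
Here the string isn't matched end-to-end, so the call returns None.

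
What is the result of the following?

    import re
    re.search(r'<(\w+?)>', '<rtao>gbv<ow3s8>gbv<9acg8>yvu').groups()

('rtao',)

`search` walks the string left to right and returns the first match it finds.
The match spans [0:6] → '<rtao>'.
Captured: group 1 = 'rtao'.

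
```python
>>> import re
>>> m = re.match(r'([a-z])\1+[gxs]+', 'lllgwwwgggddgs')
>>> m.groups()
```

A backreference is literal: `\1` must see the identical characters the first group matched.
`re.match` won't scan ahead — the pattern has to work from the very first character.
The match spans [0:4] → 'lllg'.
Captured: group 1 = 'l'.

('l',)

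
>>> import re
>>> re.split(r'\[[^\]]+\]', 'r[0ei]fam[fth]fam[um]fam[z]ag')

['r', 'fam', 'fam', 'fam', 'ag']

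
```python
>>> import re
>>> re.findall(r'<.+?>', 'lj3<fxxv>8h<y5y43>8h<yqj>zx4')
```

A non-greedy quantifier consumes as few characters as it can — just enough that the remainder of the pattern still matches from where it stops; whatever follows it matches normally.
Since nothing is captured, `findall` lists the 3 matched substrings directly.

['<fxxv>', '<y5y43>', '<yqj>']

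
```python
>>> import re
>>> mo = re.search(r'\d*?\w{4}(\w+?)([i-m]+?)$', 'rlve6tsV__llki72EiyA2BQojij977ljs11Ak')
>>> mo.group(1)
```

The pattern matches zero or more of a digit (lazy), then exactly 4 of a word character; then one or more of a word character (lazy) (captured); then one or more of a character in [i-m] (lazy) (captured); then anchored at the end.
Unlike `match`, `search` isn't anchored — it looks for the pattern anywhere in the string.
The match spans [0:37] → 'rlve6tsV__llki72EiyA2BQojij977ljs11Ak'.
Captured: group 1 = '6tsV__llki72EiyA2BQojij977ljs11A', group 2 = 'k'.

'6tsV__llki72EiyA2BQojij977ljs11A'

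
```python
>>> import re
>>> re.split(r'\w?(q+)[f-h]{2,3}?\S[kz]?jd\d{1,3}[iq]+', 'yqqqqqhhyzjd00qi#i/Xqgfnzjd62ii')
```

['', 'qqqqq', '#i/', 'q', '']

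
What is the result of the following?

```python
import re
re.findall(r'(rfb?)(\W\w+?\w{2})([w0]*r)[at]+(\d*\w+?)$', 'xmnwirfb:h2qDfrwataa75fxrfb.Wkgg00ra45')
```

[('rfb', '.Wkgg', '00r', '45')]

This matches the literal 'rf', then optionally a literal 'b' (captured); then a non-word character, then one or more of a word character (lazy), then exactly 2 of a word character (captured); then zero or more of one of [w0], then the literal 'r' (captured); then one or more of one of [at]; then zero or more of a digit, then one or more of a word character (lazy) (captured); then anchored at the end.
Because the quantifier is non-greedy, it stops expanding at the earliest point where the rest of the pattern can succeed.
Walking the string: at [24:38] match 'rfb.Wkgg00ra45', groups = ('rfb', '.Wkgg', '00r', '45').
`findall` packs the 4 group values into a tuple for every match.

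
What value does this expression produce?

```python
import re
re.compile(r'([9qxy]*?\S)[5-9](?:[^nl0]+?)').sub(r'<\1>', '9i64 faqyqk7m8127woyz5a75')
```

This matches zero or more of one of [9qxy] (lazy), then a non-whitespace character (captured); then a character in [5-9]; then one or more of any character except [nl0] (lazy) (non-capturing group).
With the lazy modifier that quantifier settles for the fewest repetitions that let the rest of the pattern succeed (the atoms after it are unaffected and can still be greedy).
Matches: at [0:4] → '9i64'; at [7:13] → 'qyqk7m'; at [15:18] → '27w'; at [19:23] → 'yz5a'.
`\1` in the replacement pulls in group 1's text for each match.

'<9i> fa<qyqk>81<2>o<yz>75'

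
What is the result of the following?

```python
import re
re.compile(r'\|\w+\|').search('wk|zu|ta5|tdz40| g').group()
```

'|zu|'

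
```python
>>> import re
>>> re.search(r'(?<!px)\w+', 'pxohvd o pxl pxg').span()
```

(0, 6)

Because the assertion is negative and zero-width, positions next to the forbidden text are skipped.
The match spans [0:6] → 'pxohvd'.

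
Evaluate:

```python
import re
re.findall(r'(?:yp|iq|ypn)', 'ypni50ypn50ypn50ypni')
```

['yp', 'yp', 'yp', 'yp']

Alternation isn't longest-match — the leftmost alternative that fits at this position is chosen.
`findall` yields the raw match text (4 of them) because the pattern has no groups.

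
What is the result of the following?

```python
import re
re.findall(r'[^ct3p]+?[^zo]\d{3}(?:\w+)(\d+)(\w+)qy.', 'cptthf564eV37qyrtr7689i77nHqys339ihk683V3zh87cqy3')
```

[('7', 'c')]

Pattern: one or more of any character except [ct3p] (lazy), then any character except [zo], then exactly 3 of a digit; then one or more of a word character (non-capturing group); then one or more of a digit (captured); then one or more of a word character (captured); then the literal 'qy', then any character.
Scanning left to right: at [4:49] match 'hf564eV37qyrtr7689i77nHqys339ihk683V3zh87cqy3', groups = ('7', 'c').
2 groups means the one result is a tuple of 2 captured strings — 1 here.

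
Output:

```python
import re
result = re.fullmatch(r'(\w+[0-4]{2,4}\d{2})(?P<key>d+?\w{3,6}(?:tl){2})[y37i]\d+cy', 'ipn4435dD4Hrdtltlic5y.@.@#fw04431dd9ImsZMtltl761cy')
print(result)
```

For `fullmatch`, every character of the input must be accounted for by the pattern.
Here the pattern can't cover the whole string, so the call returns None.

None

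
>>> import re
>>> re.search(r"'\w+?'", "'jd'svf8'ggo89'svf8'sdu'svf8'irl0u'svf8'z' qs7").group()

"'jd'"

`search` walks the string left to right and returns the first match it finds.
The match spans [0:4] → "'jd'".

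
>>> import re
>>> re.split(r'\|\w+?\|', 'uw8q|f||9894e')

Each match becomes a cut point; 2 segments remain.

['uw8q', '|9894e']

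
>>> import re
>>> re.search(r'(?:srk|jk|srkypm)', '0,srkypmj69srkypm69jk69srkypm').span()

(2, 5)

The regex engine tests alternatives in the order written; an earlier branch that matches wins even if a later one would match more.
Unlike `match`, `search` isn't anchored — it looks for the pattern anywhere in the string.
The match spans [2:5] → 'srk'.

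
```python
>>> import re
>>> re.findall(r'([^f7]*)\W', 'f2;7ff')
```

Pattern: zero or more of any character except [f7] (captured); then a non-word character.
Scanning left to right: at [1:3] match '2;', group 1 = '2'.
One capturing group, so `findall` returns just the captured substring from the one match — 1 in all.

['2']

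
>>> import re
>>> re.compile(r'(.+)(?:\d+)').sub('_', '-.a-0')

'_'

This matches one or more of any character (captured); then one or more of a digit (non-capturing group).
Matches: at [0:5] → '-.a-0'.
Each match is replaced by '_'.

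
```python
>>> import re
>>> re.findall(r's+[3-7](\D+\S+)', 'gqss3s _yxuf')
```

This matches one or more of the literal 's', then a character in [3-7]; then one or more of a non-digit, then one or more of a non-whitespace character (captured).
`findall` collects group 1 from the one match (1 total).

['s _yxuf']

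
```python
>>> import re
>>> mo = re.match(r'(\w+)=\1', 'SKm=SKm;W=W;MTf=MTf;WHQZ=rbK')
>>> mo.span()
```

(0, 7)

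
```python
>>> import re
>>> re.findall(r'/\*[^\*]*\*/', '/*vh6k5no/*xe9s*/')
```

Matches: at [9:17] → '/*xe9s*/'.
`findall` yields the raw match text (1 of them) because the pattern has no groups.

['/*xe9s*/']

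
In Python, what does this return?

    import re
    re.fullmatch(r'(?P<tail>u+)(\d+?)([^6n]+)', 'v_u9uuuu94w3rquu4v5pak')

None

Pattern: one or more of a literal 'u' (captured as 'tail'); then one or more of a digit (lazy) (captured); then one or more of any character except [6n] (captured).
`re.fullmatch` requires the pattern to consume the entire string.
Here there's no way to consume every character, so the call returns None.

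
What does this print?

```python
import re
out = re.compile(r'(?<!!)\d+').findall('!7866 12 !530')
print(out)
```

['866', '12', '30']

The negative lookahead/lookbehind blocks any match where the forbidden context is present.
Scanning left to right: at [2:5] → '866'; at [6:8] → '12'; at [11:13] → '30'.
With no groups in the pattern, `findall` gives back each whole match — 3 here.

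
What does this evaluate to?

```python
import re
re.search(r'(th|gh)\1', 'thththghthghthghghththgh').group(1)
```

After group 1 captures some text, `\1` only succeeds where that same text appears again.
`re.search` scans for the first position where the pattern succeeds.
The match spans [0:4] → 'thth'.
Captured: group 1 = 'th'.

'th'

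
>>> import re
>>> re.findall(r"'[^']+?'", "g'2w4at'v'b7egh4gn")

Since nothing is captured, `findall` lists the 1 matched substring directly.

["'2w4at'"]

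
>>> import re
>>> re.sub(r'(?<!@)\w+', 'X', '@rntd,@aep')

A negative assertion filters positions out without eating any characters.
Matches: at [2:5] → 'ntd'; at [8:10] → 'ep'.
Every occurrence is swapped for 'X'.

'@rX,@aX'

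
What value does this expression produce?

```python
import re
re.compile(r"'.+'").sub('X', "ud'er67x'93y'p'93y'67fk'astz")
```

'udXastz'

Matches: at [2:24] → "'er67x'93y'p'93y'67fk'".
Every occurrence is swapped for 'X'.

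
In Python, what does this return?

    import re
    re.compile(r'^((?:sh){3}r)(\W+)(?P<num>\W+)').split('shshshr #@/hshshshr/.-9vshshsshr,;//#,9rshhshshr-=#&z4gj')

['', 'shshshr', ' #@', '/', 'hshshshr/.-9vshshsshr,;//#,9rshhshshr-=#&z4gj']

This matches anchored at the start of the string; then the literal 'sh' repeated 3 times, then the literal 'r' (captured); then one or more of a non-word character (captured); then one or more of a non-word character (captured as 'num').
Because the pattern has a capturing group, `split` also inserts each captured text between the pieces.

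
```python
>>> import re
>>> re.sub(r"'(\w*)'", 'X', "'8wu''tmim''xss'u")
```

'XXXu'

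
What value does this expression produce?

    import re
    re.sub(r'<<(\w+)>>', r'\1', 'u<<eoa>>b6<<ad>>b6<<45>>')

'ueoab6adb645'

Matches: at [1:8] → '<<eoa>>'; at [10:16] → '<<ad>>'; at [18:24] → '<<45>>'.
The replacement refers to a captured group, so each match is rewritten using its own captured text.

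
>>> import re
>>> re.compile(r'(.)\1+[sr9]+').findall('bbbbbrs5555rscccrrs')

['b', '5', 'c']

A backreference is literal: `\1` must see the identical characters the first group matched.
One capturing group, so `findall` returns just the captured substring from each match — 3 in all.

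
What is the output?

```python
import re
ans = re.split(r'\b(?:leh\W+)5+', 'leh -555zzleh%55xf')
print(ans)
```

['', 'zzleh%55xf']

The pattern matches a word boundary (`\b`, zero-width); then the literal 'leh', then one or more of a non-word character (non-capturing group); then one or more of a literal '5'.
Matches to split on: at [0:8] → 'leh -555'.
The string is cut at each match, leaving 2 pieces.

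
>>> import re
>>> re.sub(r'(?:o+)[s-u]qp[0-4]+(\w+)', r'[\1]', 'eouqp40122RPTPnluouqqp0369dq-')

'e[RPTPnluouqqp0369dq]-'

The pattern matches one or more of a literal 'o' (non-capturing group); then a character in [s-u], then the literal 'qp', then one or more of a character in [0-4]; then one or more of a word character (captured).
Matches: at [1:28] → 'ouqp40122RPTPnluouqqp0369dq'.
`\1` in the replacement pulls in group 1's text for each match.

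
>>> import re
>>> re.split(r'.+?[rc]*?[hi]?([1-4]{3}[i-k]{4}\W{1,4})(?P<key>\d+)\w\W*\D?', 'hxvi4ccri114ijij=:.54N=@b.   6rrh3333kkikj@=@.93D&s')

['', '114ijij=:.', '54', '.   6rrh3333kkikj@=@.93D&s']

Pattern: one or more of any character (lazy), then zero or more of one of [rc] (lazy), then optionally one of [hi]; then exactly 3 of a character in [1-4], then exactly 4 of a character in [i-k], then 1 to 4 of a non-word character (captured); then one or more of a digit (captured as 'key'); then a word character, then zero or more of a non-word character, then optionally a non-digit.
Matches to split on: at [0:25] → 'hxvi4ccri114ijij=:.54N=@b'.
`re.split` interleaves the captured-group text with the surrounding fragments.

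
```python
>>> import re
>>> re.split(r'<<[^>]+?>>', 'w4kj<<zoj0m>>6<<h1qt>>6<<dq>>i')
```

['w4kj', '6', '6', 'i']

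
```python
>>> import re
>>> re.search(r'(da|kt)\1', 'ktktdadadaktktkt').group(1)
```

'kt'

The match spans [0:4] → 'ktkt'.
Captured: group 1 = 'kt'.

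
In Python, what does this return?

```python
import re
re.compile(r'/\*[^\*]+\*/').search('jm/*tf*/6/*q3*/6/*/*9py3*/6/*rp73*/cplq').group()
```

'/*tf*/'

`re.search` tries every starting position until one works.
The match spans [2:8] → '/*tf*/'.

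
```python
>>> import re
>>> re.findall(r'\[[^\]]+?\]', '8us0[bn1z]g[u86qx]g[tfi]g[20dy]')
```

['[bn1z]', '[u86qx]', '[tfi]', '[20dy]']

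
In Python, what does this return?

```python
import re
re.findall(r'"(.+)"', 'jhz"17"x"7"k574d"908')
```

['17"x"7"k574d']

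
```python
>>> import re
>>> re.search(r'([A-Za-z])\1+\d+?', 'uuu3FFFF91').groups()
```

('u',)

After group 1 captures some text, `\1` only succeeds where that same text appears again.
Unlike `match`, `search` isn't anchored — it looks for the pattern anywhere in the string.
The match spans [0:4] → 'uuu3'.
Captured: group 1 = 'u'.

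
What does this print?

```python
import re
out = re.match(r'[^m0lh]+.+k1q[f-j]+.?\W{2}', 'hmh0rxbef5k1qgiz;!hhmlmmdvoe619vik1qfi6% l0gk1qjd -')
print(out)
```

Pattern: one or more of any character except [m0lh], then one or more of any character, then the literal 'k1q'; then one or more of a character in [f-j]; then optionally any character, then exactly 2 of a non-word character.
`match` is anchored at position 0; if the pattern doesn't fit there, it returns None.
Here position 0 doesn't satisfy it, so the call returns None.

None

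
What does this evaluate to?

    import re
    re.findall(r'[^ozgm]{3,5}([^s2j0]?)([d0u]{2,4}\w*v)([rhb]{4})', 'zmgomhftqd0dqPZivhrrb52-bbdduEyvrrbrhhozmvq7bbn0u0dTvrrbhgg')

Multiple groups make `findall` return tuples — one 3-tuple for each match.

[('', '0dqPZiv', 'hrrb'), ('d', 'duEyvrrbrhhozmvq7bbn0u0dTv', 'rrbh')]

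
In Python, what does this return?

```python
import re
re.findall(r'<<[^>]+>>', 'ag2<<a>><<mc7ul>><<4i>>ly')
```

['<<a>>', '<<mc7ul>>', '<<4i>>']

No capturing groups, so `findall` returns the 3 full match strings.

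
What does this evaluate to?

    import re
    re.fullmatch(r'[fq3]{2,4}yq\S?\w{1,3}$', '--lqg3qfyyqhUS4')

None

The pattern matches 2 to 4 of one of [fq3], then the literal 'yq', then optionally a non-whitespace character; then 1 to 3 of a word character; then anchored at the end.
`re.fullmatch` is like wrapping the pattern in `^…$` (in single-line mode).
Here there's no way to consume every character, so the call returns None.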